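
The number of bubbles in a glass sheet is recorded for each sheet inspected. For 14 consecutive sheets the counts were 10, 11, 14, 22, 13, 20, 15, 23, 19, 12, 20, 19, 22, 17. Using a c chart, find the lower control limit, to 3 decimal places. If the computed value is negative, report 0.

4.585

c̄ = (10 + 11 + 14 + 22 + 13 + 20 + 15 + 23 + 19 + 12 + 20 + 19 + 22 + 17) / 14 = 237 / 14 = 16.9286
LCL = c̄ − 3√c̄ = 16.9286 − 3 × 4.1144 = 4.5853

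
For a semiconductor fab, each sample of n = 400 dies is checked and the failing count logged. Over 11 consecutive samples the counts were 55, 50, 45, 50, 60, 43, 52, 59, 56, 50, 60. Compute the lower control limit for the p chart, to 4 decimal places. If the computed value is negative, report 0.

p̄ = Σdᵢ / (k·n) = 580 / (11 × 400) = 0.13182
LCL = p̄ − 3·√(p̄(1−p̄)/n) = 0.13182 − 3 × 0.01691 = 0.08107

0.0811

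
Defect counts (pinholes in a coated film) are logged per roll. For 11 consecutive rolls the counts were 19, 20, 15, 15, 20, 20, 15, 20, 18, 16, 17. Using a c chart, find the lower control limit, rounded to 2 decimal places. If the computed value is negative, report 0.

5.10

c̄ = (19 + 20 + 15 + 15 + 20 + 20 + 15 + 20 + 18 + 16 + 17) / 11 = 195 / 11 = 17.7273
LCL = c̄ − 3√c̄ = 17.7273 − 3 × 4.2104 = 5.0961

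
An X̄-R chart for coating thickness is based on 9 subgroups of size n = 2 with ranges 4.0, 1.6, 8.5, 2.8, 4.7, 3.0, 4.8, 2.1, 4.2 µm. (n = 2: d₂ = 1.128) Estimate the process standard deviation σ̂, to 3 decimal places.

3.517

R̄ = (4.0 + 1.6 + 8.5 + 2.8 + 4.7 + 3.0 + 4.8 + 2.1 + 4.2) / 9 = 3.9667
σ̂ = R̄ / d₂ = 3.9667 / 1.128 = 3.5165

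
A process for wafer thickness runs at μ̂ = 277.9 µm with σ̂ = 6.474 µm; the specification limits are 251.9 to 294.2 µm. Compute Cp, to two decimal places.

Cp = (USL − LSL) / (6σ̂) = (294.2 − 251.9) / (6 × 6.474) = 42.3000 / 38.8440 = 1.0890

1.09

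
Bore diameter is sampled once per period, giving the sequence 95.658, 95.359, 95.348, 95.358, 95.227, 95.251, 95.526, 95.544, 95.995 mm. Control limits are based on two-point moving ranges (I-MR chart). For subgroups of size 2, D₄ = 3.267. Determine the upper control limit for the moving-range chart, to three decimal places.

0.498

Moving ranges: 0.299, 0.011, 0.010, 0.131, 0.024, 0.275, 0.018, 0.451; M̄R̄ = 1.2190 / 8 = 0.1524
UCL_MR = D₄·M̄R̄ = 3.267 × 0.1524 = 0.4978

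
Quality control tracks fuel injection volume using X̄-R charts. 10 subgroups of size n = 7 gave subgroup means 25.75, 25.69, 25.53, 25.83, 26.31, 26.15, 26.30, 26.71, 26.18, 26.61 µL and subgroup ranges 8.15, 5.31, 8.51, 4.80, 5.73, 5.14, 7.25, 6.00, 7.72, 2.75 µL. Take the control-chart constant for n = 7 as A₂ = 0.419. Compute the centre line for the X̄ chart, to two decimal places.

X̄̄ = (25.75 + 25.69 + 25.53 + 25.83 + 26.31 + 26.15 + 26.30 + 26.71 + 26.18 + 26.61) / 10 = 261.0600 / 10 = 26.1060
CL = X̄̄ = 26.1060

26.11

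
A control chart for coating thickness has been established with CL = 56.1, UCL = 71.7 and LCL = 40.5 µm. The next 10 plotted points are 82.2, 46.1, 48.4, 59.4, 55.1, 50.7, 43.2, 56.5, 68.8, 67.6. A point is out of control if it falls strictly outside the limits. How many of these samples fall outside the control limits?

Compare each point to [40.5, 71.7]: sample 1 = 82.2 > UCL.

1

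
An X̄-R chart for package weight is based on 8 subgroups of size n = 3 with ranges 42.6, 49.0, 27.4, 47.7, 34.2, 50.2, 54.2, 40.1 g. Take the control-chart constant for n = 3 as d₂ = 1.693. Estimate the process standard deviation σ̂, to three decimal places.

R̄ = (42.6 + 49.0 + 27.4 + 47.7 + 34.2 + 50.2 + 54.2 + 40.1) / 8 = 43.1750
σ̂ = R̄ / d₂ = 43.1750 / 1.693 = 25.5021

25.502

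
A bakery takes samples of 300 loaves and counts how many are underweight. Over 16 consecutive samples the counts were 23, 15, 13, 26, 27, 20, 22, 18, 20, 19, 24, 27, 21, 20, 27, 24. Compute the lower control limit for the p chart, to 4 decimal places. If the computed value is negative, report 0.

p̄ = Σdᵢ / (k·n) = 346 / (16 × 300) = 0.07208
LCL = p̄ − 3·√(p̄(1−p̄)/n) = 0.07208 − 3 × 0.01493 = 0.02729

0.0273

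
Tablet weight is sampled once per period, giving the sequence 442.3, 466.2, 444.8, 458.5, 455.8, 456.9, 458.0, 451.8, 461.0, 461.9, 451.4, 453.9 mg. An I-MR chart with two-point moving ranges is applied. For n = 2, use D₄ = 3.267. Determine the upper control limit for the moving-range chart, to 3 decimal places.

27.680

Moving ranges: 23.9, 21.4, 13.7, 2.7, 1.1, 1.1, 6.2, 9.2, 0.9, 10.5, 2.5; M̄R̄ = 93.2000 / 11 = 8.4727
UCL_MR = D₄·M̄R̄ = 3.267 × 8.4727 = 27.6804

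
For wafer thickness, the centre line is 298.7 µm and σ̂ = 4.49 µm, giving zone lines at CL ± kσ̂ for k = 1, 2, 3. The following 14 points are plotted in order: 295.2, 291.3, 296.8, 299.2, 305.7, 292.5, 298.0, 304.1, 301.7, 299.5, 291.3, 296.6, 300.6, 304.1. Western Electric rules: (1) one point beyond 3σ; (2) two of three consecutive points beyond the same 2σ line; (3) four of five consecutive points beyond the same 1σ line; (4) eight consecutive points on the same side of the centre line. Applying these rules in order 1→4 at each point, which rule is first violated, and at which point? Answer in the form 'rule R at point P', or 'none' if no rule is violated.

Zone of each point (C = within 1σ̂, B = 1σ̂–2σ̂, A = 2σ̂–3σ̂, * = beyond 3σ̂; sign = side of CL): 1:-C, 2:-B, 3:-C, 4:+C, 5:+B, 6:-B, 7:-C, 8:+B, 9:+C, 10:+C, 11:-B, 12:-C, 13:+C, 14:+B
No rule fires across all 14 points.

none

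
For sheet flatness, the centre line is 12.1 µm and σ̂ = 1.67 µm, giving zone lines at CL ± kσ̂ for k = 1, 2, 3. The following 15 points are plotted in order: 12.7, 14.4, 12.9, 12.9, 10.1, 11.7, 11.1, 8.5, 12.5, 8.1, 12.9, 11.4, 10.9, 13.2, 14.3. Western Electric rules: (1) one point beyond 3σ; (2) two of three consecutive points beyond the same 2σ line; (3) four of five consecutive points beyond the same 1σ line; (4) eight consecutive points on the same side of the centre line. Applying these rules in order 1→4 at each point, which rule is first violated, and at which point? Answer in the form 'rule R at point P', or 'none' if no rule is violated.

Zone of each point (C = within 1σ̂, B = 1σ̂–2σ̂, A = 2σ̂–3σ̂, * = beyond 3σ̂; sign = side of CL): 1:+C, 2:+B, 3:+C, 4:+C, 5:-B, 6:-C, 7:-C, 8:-A, 9:+C, 10:-A, 11:+C, 12:-C, 13:-C, 14:+C, 15:+B
Rule 2 (two of three consecutive points beyond the same 2σ limit) is satisfied at point 10.

rule 2 at point 10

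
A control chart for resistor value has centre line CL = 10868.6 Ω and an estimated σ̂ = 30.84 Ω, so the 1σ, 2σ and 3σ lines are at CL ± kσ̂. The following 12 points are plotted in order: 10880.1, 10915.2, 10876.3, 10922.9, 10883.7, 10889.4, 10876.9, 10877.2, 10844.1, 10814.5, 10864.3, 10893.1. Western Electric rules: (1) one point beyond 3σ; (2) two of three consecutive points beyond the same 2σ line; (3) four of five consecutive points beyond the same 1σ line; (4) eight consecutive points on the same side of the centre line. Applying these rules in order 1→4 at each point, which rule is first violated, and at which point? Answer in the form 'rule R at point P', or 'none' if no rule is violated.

Zone of each point (C = within 1σ̂, B = 1σ̂–2σ̂, A = 2σ̂–3σ̂, * = beyond 3σ̂; sign = side of CL): 1:+C, 2:+B, 3:+C, 4:+B, 5:+C, 6:+C, 7:+C, 8:+C, 9:-C, 10:-B, 11:-C, 12:+C
Rule 4 (eight consecutive points on the same side of the centre line) is satisfied at point 8.

rule 4 at point 8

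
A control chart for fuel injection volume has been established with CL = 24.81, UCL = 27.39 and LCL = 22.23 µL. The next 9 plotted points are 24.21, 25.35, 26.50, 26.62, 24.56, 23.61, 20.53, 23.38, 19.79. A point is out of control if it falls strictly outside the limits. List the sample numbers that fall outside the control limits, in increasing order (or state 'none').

7, 9

Compare each point to [22.23, 27.39]: sample 7 = 20.53 < LCL; sample 9 = 19.79 < LCL.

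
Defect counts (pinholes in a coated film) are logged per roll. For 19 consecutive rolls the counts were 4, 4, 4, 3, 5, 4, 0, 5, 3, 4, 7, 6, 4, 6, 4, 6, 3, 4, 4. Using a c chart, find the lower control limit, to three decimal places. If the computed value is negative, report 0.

c̄ = (4 + 4 + 4 + 3 + 5 + 4 + 0 + 5 + 3 + 4 + 7 + 6 + 4 + 6 + 4 + 6 + 3 + 4 + 4) / 19 = 80 / 19 = 4.2105
LCL = c̄ − 3√c̄ = 4.2105 − 3 × 2.0520 = -1.9453 → 0 (cannot be negative)

0.000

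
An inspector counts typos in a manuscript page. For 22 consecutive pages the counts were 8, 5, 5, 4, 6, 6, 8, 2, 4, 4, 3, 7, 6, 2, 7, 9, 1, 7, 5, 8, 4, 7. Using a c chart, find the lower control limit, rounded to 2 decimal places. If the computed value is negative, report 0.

0.00

c̄ = (8 + 5 + 5 + 4 + 6 + 6 + 8 + 2 + 4 + 4 + 3 + 7 + 6 + 2 + 7 + 9 + 1 + 7 + 5 + 8 + 4 + 7) / 22 = 118 / 22 = 5.3636
LCL = c̄ − 3√c̄ = 5.3636 − 3 × 2.3160 = -1.5842 → 0 (cannot be negative)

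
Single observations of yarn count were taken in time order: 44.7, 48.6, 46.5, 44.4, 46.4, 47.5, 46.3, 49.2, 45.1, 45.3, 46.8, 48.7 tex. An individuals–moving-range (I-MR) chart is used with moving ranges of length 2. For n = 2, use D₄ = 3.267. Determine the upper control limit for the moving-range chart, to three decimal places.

Moving ranges: 3.9, 2.1, 2.1, 2.0, 1.1, 1.2, 2.9, 4.1, 0.2, 1.5, 1.9; M̄R̄ = 23.0000 / 11 = 2.0909
UCL_MR = D₄·M̄R̄ = 3.267 × 2.0909 = 6.8310

6.831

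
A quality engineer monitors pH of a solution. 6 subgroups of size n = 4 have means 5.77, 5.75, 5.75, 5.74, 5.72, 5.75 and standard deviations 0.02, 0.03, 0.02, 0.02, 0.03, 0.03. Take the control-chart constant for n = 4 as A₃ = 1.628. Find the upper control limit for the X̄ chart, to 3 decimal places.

5.787

X̄̄ = (5.77 + 5.75 + 5.75 + 5.74 + 5.72 + 5.75) / 6 = 5.7467
s̄ = (0.02 + 0.03 + 0.02 + 0.02 + 0.03 + 0.03) / 6 = 0.0250
UCL = X̄̄ + A₃·s̄ = 5.7467 + 1.628 × 0.0250 = 5.7874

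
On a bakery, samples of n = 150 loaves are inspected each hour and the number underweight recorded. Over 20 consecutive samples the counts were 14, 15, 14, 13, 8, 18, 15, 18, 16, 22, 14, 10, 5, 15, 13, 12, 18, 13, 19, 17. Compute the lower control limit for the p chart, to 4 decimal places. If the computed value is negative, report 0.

p̄ = Σdᵢ / (k·n) = 289 / (20 × 150) = 0.09633
LCL = p̄ − 3·√(p̄(1−p̄)/n) = 0.09633 − 3 × 0.02409 = 0.02406

0.0241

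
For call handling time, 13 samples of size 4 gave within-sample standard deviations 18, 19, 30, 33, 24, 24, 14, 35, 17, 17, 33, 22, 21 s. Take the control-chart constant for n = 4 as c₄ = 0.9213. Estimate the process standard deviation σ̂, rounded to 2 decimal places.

s̄ = (18 + 19 + 30 + 33 + 24 + 24 + 14 + 35 + 17 + 17 + 33 + 22 + 21) / 13 = 23.6154
σ̂ = s̄ / c₄ = 23.6154 / 0.9213 = 25.6327

25.63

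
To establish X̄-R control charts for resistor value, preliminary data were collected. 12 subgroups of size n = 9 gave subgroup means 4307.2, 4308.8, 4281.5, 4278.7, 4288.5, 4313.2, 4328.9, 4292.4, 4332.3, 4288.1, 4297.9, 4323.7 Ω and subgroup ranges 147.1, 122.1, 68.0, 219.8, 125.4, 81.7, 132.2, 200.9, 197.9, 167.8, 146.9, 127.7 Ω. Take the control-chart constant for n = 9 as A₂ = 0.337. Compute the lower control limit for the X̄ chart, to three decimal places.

X̄̄ = (4307.2 + 4308.8 + 4281.5 + 4278.7 + 4288.5 + 4313.2 + 4328.9 + 4292.4 + 4332.3 + 4288.1 + 4297.9 + 4323.7) / 12 = 51641.2000 / 12 = 4303.4333
R̄ = (147.1 + 122.1 + 68.0 + 219.8 + 125.4 + 81.7 + 132.2 + 200.9 + 197.9 + 167.8 + 146.9 + 127.7) / 12 = 1737.5000 / 12 = 144.7917
LCL = X̄̄ − A₂·R̄ = 4303.4333 − 0.337 × 144.7917 = 4254.6385

4254.639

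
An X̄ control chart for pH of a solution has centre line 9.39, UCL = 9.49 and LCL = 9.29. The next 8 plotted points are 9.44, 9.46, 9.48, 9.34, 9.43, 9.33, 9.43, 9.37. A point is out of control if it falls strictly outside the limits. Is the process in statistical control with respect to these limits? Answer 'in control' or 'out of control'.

in control

All 8 points lie within [9.29, 9.49].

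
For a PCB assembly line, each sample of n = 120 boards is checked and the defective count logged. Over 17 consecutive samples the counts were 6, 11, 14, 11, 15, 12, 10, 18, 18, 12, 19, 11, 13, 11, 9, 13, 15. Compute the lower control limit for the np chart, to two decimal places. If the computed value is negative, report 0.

2.67

p̄ = Σdᵢ / (k·n) = 218 / (17 × 120) = 0.10686
LCL = np̄ − 3·√(np̄(1−p̄)) = 12.8235 − 3 × 3.3843 = 2.6708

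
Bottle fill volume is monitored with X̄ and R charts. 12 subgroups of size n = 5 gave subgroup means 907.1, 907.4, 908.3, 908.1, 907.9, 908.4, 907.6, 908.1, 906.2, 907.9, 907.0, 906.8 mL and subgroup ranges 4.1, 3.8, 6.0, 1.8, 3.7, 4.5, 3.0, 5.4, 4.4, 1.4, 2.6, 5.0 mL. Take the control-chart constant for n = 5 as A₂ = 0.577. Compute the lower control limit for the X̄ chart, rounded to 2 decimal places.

905.37

X̄̄ = (907.1 + 907.4 + 908.3 + 908.1 + 907.9 + 908.4 + 907.6 + 908.1 + 906.2 + 907.9 + 907.0 + 906.8) / 12 = 10890.8000 / 12 = 907.5667
R̄ = (4.1 + 3.8 + 6.0 + 1.8 + 3.7 + 4.5 + 3.0 + 5.4 + 4.4 + 1.4 + 2.6 + 5.0) / 12 = 45.7000 / 12 = 3.8083
LCL = X̄̄ − A₂·R̄ = 907.5667 − 0.577 × 3.8083 = 905.3693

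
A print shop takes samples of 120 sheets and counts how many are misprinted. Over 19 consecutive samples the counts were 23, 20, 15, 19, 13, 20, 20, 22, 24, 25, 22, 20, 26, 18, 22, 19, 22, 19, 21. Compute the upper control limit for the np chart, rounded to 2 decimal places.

p̄ = Σdᵢ / (k·n) = 390 / (19 × 120) = 0.17105
UCL = np̄ + 3·√(np̄(1−p̄)) = 20.5263 + 3 × √(20.5263×0.82895) = 20.5263 + 3 × 4.1250 = 32.9012

32.90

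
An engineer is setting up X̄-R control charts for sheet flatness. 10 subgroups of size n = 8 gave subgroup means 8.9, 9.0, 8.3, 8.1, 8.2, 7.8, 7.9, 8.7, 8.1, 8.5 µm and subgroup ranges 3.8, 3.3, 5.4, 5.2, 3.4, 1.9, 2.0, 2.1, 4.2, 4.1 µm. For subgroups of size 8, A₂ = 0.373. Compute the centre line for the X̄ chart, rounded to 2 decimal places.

X̄̄ = (8.9 + 9.0 + 8.3 + 8.1 + 8.2 + 7.8 + 7.9 + 8.7 + 8.1 + 8.5) / 10 = 83.5000 / 10 = 8.3500
CL = X̄̄ = 8.3500

8.35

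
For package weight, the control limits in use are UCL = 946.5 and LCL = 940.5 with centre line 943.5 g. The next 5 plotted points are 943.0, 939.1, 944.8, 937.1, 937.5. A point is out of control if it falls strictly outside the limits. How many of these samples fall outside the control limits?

Compare each point to [940.5, 946.5]: sample 2 = 939.1 < LCL; sample 4 = 937.1 < LCL; sample 5 = 937.5 < LCL.

3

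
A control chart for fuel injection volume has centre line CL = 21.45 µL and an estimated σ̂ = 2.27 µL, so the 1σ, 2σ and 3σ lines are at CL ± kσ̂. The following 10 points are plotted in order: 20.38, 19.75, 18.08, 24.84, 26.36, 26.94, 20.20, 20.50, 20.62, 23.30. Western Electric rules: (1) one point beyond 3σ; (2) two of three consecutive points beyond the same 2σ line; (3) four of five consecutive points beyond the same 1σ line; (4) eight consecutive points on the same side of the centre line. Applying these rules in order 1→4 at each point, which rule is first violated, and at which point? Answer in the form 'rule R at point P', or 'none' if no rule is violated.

Zone of each point (C = within 1σ̂, B = 1σ̂–2σ̂, A = 2σ̂–3σ̂, * = beyond 3σ̂; sign = side of CL): 1:-C, 2:-C, 3:-B, 4:+B, 5:+A, 6:+A, 7:-C, 8:-C, 9:-C, 10:+C
Rule 2 (two of three consecutive points beyond the same 2σ limit) is satisfied at point 6.

rule 2 at point 6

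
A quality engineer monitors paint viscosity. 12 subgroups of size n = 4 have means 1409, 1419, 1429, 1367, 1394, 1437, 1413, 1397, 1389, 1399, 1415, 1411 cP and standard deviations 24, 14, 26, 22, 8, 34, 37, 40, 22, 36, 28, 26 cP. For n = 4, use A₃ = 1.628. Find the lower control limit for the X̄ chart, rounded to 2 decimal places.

1363.58

X̄̄ = (1409 + 1419 + 1429 + 1367 + 1394 + 1437 + 1413 + 1397 + 1389 + 1399 + 1415 + 1411) / 12 = 1406.5833
s̄ = (24 + 14 + 26 + 22 + 8 + 34 + 37 + 40 + 22 + 36 + 28 + 26) / 12 = 26.4167
LCL = X̄̄ − A₃·s̄ = 1406.5833 − 1.628 × 26.4167 = 1363.5770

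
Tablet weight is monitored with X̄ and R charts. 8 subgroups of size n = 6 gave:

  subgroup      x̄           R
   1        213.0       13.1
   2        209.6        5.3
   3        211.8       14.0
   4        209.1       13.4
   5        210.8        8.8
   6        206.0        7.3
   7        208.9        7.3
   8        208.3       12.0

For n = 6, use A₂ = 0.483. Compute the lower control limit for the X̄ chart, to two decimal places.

X̄̄ = (213.0 + 209.6 + 211.8 + 209.1 + 210.8 + 206.0 + 208.9 + 208.3) / 8 = 1677.5000 / 8 = 209.6875
R̄ = (13.1 + 5.3 + 14.0 + 13.4 + 8.8 + 7.3 + 7.3 + 12.0) / 8 = 81.2000 / 8 = 10.1500
LCL = X̄̄ − A₂·R̄ = 209.6875 − 0.483 × 10.1500 = 204.7851

204.79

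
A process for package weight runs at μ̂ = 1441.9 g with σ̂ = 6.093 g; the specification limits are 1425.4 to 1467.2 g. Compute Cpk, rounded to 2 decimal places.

0.90

Cpu = (USL − μ̂) / (3σ̂) = (1467.2 − 1441.9) / (3 × 6.093) = 1.3841; Cpl = (μ̂ − LSL) / (3σ̂) = (1441.9 − 1425.4) / (3 × 6.093) = 0.9027; Cpk = min(Cpu, Cpl) = 0.9027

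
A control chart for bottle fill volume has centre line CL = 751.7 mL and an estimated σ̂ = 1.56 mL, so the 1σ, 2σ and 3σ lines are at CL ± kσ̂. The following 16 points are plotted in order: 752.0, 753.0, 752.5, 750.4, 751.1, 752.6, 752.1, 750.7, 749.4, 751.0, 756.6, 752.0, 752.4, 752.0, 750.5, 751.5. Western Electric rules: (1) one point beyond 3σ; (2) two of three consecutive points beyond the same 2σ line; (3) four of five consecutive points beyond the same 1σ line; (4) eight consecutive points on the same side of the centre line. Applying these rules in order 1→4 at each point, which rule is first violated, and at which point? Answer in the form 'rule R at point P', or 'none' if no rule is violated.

rule 1 at point 11

Zone of each point (C = within 1σ̂, B = 1σ̂–2σ̂, A = 2σ̂–3σ̂, * = beyond 3σ̂; sign = side of CL): 1:+C, 2:+C, 3:+C, 4:-C, 5:-C, 6:+C, 7:+C, 8:-C, 9:-B, 10:-C, 11:+*, 12:+C, 13:+C, 14:+C, 15:-C, 16:-C
Rule 1 (one point beyond the 3σ limits) is satisfied at point 11.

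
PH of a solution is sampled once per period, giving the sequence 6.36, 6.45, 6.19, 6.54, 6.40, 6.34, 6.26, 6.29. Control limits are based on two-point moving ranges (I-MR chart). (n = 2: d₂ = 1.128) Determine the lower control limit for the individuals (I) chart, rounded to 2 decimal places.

X̄ = (6.36 + 6.45 + 6.19 + 6.54 + 6.40 + 6.34 + 6.26 + 6.29) / 8 = 6.3537
Moving ranges: 0.09, 0.26, 0.35, 0.14, 0.06, 0.08, 0.03; M̄R̄ = 1.0100 / 7 = 0.1443
LCL = X̄ − 3·M̄R̄/d₂ = 6.3537 − 3 × 0.1443 / 1.128 = 5.9700

5.97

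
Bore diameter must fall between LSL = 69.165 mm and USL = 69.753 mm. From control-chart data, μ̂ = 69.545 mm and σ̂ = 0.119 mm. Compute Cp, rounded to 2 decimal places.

Cp = (USL − LSL) / (6σ̂) = (69.753 − 69.165) / (6 × 0.119) = 0.5880 / 0.7140 = 0.8235

0.82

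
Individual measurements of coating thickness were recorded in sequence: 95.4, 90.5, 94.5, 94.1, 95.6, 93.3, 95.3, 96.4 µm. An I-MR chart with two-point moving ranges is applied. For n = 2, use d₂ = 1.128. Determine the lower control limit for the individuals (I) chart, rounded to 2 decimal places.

X̄ = (95.4 + 90.5 + 94.5 + 94.1 + 95.6 + 93.3 + 95.3 + 96.4) / 8 = 94.3875
Moving ranges: 4.9, 4.0, 0.4, 1.5, 2.3, 2.0, 1.1; M̄R̄ = 16.2000 / 7 = 2.3143
LCL = X̄ − 3·M̄R̄/d₂ = 94.3875 − 3 × 2.3143 / 1.128 = 88.2325

88.23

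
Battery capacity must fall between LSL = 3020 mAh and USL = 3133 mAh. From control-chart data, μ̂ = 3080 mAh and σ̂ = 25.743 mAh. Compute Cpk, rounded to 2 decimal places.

0.69

Cpu = (USL − μ̂) / (3σ̂) = (3133 − 3080) / (3 × 25.743) = 0.6863; Cpl = (μ̂ − LSL) / (3σ̂) = (3080 − 3020) / (3 × 25.743) = 0.7769; Cpk = min(Cpu, Cpl) = 0.6863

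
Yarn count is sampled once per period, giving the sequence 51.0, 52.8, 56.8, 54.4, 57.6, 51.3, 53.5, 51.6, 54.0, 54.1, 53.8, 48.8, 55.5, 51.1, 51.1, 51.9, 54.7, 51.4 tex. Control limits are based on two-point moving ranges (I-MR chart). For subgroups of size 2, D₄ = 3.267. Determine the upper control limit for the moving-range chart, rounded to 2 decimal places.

9.15

Moving ranges: 1.8, 4.0, 2.4, 3.2, 6.3, 2.2, 1.9, 2.4, 0.1, 0.3, 5.0, 6.7, 4.4, 0.0, 0.8, 2.8, 3.3; M̄R̄ = 47.6000 / 17 = 2.8000
UCL_MR = D₄·M̄R̄ = 3.267 × 2.8000 = 9.1476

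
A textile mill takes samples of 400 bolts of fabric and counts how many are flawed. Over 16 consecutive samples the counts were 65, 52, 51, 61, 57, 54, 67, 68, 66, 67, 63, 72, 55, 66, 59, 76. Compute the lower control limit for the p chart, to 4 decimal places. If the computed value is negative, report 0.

p̄ = Σdᵢ / (k·n) = 999 / (16 × 400) = 0.15609
LCL = p̄ − 3·√(p̄(1−p̄)/n) = 0.15609 − 3 × 0.01815 = 0.10165

0.1017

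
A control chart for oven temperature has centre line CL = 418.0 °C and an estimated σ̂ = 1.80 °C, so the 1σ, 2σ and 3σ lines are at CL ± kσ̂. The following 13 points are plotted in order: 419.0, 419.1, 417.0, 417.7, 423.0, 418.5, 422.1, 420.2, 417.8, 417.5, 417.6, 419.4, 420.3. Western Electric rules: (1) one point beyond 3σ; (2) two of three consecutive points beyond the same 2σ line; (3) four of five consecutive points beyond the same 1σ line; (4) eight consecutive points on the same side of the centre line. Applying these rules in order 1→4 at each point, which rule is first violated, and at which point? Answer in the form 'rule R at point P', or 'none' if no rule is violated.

rule 2 at point 7

Zone of each point (C = within 1σ̂, B = 1σ̂–2σ̂, A = 2σ̂–3σ̂, * = beyond 3σ̂; sign = side of CL): 1:+C, 2:+C, 3:-C, 4:-C, 5:+A, 6:+C, 7:+A, 8:+B, 9:-C, 10:-C, 11:-C, 12:+C, 13:+B
Rule 2 (two of three consecutive points beyond the same 2σ limit) is satisfied at point 7.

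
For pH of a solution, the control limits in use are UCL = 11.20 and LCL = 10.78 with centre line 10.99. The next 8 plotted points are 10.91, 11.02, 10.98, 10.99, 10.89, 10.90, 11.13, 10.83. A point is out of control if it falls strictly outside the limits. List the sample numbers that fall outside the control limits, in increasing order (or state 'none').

none

All 8 points lie within [10.78, 11.20].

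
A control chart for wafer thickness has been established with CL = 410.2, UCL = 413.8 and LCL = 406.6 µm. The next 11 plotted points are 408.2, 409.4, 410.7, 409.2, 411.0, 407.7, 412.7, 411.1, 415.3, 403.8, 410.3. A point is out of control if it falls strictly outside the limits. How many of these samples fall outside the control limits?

Compare each point to [406.6, 413.8]: sample 9 = 415.3 > UCL; sample 10 = 403.8 < LCL.

2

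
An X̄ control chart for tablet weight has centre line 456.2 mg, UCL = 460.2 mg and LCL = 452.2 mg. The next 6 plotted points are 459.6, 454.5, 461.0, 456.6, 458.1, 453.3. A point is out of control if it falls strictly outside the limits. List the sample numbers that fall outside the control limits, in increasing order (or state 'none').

Compare each point to [452.2, 460.2]: sample 3 = 461.0 > UCL.

3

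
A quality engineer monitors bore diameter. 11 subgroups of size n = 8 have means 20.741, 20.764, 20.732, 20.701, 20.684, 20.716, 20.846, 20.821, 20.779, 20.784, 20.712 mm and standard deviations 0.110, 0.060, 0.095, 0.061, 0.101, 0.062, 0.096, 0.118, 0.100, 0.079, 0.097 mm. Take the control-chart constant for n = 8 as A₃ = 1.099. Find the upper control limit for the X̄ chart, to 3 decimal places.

20.851

X̄̄ = (20.741 + 20.764 + 20.732 + 20.701 + 20.684 + 20.716 + 20.846 + 20.821 + 20.779 + 20.784 + 20.712) / 11 = 20.7527
s̄ = (0.110 + 0.060 + 0.095 + 0.061 + 0.101 + 0.062 + 0.096 + 0.118 + 0.100 + 0.079 + 0.097) / 11 = 0.0890
UCL = X̄̄ + A₃·s̄ = 20.7527 + 1.099 × 0.0890 = 20.8505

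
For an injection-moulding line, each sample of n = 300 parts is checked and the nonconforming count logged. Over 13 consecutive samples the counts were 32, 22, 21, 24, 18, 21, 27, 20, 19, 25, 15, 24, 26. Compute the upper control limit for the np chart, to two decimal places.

p̄ = Σdᵢ / (k·n) = 294 / (13 × 300) = 0.07538
UCL = np̄ + 3·√(np̄(1−p̄)) = 22.6154 + 3 × √(22.6154×0.92462) = 22.6154 + 3 × 4.5728 = 36.3338

36.33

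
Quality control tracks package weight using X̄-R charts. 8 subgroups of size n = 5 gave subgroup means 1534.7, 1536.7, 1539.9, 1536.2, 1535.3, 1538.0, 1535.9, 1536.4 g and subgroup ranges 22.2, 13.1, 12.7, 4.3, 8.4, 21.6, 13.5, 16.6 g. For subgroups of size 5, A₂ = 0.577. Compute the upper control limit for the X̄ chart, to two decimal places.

X̄̄ = (1534.7 + 1536.7 + 1539.9 + 1536.2 + 1535.3 + 1538.0 + 1535.9 + 1536.4) / 8 = 12293.1000 / 8 = 1536.6375
R̄ = (22.2 + 13.1 + 12.7 + 4.3 + 8.4 + 21.6 + 13.5 + 16.6) / 8 = 112.4000 / 8 = 14.0500
UCL = X̄̄ + A₂·R̄ = 1536.6375 + 0.577 × 14.0500 = 1544.7443

1544.74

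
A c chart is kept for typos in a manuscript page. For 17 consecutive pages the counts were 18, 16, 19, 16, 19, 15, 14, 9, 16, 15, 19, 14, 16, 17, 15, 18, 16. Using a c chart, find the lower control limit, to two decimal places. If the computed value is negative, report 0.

c̄ = (18 + 16 + 19 + 16 + 19 + 15 + 14 + 9 + 16 + 15 + 19 + 14 + 16 + 17 + 15 + 18 + 16) / 17 = 272 / 17 = 16.0000
LCL = c̄ − 3√c̄ = 16.0000 − 3 × 4.0000 = 4.0000

4.00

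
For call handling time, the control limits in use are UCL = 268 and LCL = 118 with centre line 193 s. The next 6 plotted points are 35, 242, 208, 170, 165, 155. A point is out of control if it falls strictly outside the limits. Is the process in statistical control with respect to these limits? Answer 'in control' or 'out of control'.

Compare each point to [118, 268]: sample 1 = 35 < LCL.

out of control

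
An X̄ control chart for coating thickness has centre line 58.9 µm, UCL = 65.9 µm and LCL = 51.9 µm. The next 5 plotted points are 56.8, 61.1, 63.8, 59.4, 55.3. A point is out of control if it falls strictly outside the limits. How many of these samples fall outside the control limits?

0

All 5 points lie within [51.9, 65.9].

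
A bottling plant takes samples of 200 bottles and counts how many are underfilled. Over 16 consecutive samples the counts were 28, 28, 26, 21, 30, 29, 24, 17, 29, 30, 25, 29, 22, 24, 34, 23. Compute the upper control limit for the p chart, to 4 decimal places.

p̄ = Σdᵢ / (k·n) = 419 / (16 × 200) = 0.13094
UCL = p̄ + 3·√(p̄(1−p̄)/n) = 0.13094 + 3 × √(0.13094×0.86906/200) = 0.13094 + 3 × 0.02385 = 0.20250

0.2025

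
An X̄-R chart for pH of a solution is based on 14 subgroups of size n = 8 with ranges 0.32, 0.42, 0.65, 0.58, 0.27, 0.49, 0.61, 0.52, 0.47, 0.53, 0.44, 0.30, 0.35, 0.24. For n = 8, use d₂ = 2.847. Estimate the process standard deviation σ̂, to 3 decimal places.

R̄ = (0.32 + 0.42 + 0.65 + 0.58 + 0.27 + 0.49 + 0.61 + 0.52 + 0.47 + 0.53 + 0.44 + 0.30 + 0.35 + 0.24) / 14 = 0.4421
σ̂ = R̄ / d₂ = 0.4421 / 2.847 = 0.1553

0.155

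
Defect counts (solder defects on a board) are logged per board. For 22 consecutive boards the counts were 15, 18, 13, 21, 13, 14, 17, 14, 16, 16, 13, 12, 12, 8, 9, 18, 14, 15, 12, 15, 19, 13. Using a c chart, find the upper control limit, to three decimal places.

c̄ = (15 + 18 + 13 + 21 + 13 + 14 + 17 + 14 + 16 + 16 + 13 + 12 + 12 + 8 + 9 + 18 + 14 + 15 + 12 + 15 + 19 + 13) / 22 = 317 / 22 = 14.4091
UCL = c̄ + 3√c̄ = 14.4091 + 3 × √14.4091 = 14.4091 + 3 × 3.7959 = 25.7969

25.797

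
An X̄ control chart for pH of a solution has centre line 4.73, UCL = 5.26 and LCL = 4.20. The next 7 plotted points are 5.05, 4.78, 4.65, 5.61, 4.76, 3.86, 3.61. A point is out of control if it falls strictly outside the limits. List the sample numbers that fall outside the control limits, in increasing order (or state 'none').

4, 6, 7

Compare each point to [4.20, 5.26]: sample 4 = 5.61 > UCL; sample 6 = 3.86 < LCL; sample 7 = 3.61 < LCL.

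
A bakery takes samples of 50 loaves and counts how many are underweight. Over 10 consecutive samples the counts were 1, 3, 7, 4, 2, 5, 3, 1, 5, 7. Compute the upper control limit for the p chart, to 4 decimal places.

0.1884

p̄ = Σdᵢ / (k·n) = 38 / (10 × 50) = 0.07600
UCL = p̄ + 3·√(p̄(1−p̄)/n) = 0.07600 + 3 × √(0.07600×0.92400/50) = 0.07600 + 3 × 0.03748 = 0.18843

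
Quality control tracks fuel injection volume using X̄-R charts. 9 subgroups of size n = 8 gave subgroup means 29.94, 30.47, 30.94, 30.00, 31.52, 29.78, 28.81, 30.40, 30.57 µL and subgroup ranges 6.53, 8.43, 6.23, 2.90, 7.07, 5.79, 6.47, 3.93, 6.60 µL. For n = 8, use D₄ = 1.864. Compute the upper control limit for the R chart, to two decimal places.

11.17

R̄ = (6.53 + 8.43 + 6.23 + 2.90 + 7.07 + 5.79 + 6.47 + 3.93 + 6.60) / 9 = 53.9500 / 9 = 5.9944
UCL_R = D₄·R̄ = 1.864 × 5.9944 = 11.1736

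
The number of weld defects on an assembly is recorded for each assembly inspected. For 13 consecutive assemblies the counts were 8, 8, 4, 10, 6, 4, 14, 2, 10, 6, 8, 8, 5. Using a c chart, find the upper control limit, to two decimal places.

c̄ = (8 + 8 + 4 + 10 + 6 + 4 + 14 + 2 + 10 + 6 + 8 + 8 + 5) / 13 = 93 / 13 = 7.1538
UCL = c̄ + 3√c̄ = 7.1538 + 3 × √7.1538 = 7.1538 + 3 × 2.6747 = 15.1778

15.18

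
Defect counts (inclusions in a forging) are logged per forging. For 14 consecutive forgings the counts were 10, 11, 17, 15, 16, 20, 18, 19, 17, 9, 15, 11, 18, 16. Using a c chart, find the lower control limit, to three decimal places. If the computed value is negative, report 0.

c̄ = (10 + 11 + 17 + 15 + 16 + 20 + 18 + 19 + 17 + 9 + 15 + 11 + 18 + 16) / 14 = 212 / 14 = 15.1429
LCL = c̄ − 3√c̄ = 15.1429 − 3 × 3.8914 = 3.4687

3.469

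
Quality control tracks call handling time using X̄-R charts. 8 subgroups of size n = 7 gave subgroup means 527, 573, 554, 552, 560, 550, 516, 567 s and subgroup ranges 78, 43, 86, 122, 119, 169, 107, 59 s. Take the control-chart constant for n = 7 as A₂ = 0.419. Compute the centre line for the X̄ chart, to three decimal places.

X̄̄ = (527 + 573 + 554 + 552 + 560 + 550 + 516 + 567) / 8 = 4399.0000 / 8 = 549.8750
CL = X̄̄ = 549.8750

549.875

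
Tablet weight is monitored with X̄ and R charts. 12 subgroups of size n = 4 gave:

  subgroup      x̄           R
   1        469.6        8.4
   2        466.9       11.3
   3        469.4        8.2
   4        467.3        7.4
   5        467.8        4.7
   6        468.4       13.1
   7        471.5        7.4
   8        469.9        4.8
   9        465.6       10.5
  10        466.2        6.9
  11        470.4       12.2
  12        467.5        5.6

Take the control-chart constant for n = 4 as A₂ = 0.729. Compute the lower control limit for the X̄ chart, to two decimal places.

X̄̄ = (469.6 + 466.9 + 469.4 + 467.3 + 467.8 + 468.4 + 471.5 + 469.9 + 465.6 + 466.2 + 470.4 + 467.5) / 12 = 5620.5000 / 12 = 468.3750
R̄ = (8.4 + 11.3 + 8.2 + 7.4 + 4.7 + 13.1 + 7.4 + 4.8 + 10.5 + 6.9 + 12.2 + 5.6) / 12 = 100.5000 / 12 = 8.3750
LCL = X̄̄ − A₂·R̄ = 468.3750 − 0.729 × 8.3750 = 462.2696

462.27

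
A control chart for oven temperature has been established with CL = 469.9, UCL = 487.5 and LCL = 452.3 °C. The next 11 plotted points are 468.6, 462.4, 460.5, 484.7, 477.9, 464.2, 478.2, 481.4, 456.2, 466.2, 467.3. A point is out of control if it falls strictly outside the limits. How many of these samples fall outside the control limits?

0

All 11 points lie within [452.3, 487.5].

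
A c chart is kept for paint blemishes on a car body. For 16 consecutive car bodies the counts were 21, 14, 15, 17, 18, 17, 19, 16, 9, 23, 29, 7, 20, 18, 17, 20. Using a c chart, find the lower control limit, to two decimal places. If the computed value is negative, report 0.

4.95

c̄ = (21 + 14 + 15 + 17 + 18 + 17 + 19 + 16 + 9 + 23 + 29 + 7 + 20 + 18 + 17 + 20) / 16 = 280 / 16 = 17.5000
LCL = c̄ − 3√c̄ = 17.5000 − 3 × 4.1833 = 4.9501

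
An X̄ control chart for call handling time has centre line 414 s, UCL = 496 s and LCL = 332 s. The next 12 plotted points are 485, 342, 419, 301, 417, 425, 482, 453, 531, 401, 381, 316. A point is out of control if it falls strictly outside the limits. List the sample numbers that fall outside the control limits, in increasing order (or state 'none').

Compare each point to [332, 496]: sample 4 = 301 < LCL; sample 9 = 531 > UCL; sample 12 = 316 < LCL.

4, 9, 12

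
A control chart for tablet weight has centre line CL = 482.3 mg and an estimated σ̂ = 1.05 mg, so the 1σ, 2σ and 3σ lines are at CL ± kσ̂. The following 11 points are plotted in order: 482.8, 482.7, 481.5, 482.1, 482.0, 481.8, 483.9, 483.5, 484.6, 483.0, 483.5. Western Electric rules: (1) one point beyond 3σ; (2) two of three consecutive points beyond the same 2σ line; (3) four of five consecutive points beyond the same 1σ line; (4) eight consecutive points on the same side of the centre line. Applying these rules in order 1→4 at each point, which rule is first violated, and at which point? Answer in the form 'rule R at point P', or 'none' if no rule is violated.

rule 3 at point 11

Zone of each point (C = within 1σ̂, B = 1σ̂–2σ̂, A = 2σ̂–3σ̂, * = beyond 3σ̂; sign = side of CL): 1:+C, 2:+C, 3:-C, 4:-C, 5:-C, 6:-C, 7:+B, 8:+B, 9:+A, 10:+C, 11:+B
Rule 3 (four of five consecutive points beyond the same 1σ limit) is satisfied at point 11.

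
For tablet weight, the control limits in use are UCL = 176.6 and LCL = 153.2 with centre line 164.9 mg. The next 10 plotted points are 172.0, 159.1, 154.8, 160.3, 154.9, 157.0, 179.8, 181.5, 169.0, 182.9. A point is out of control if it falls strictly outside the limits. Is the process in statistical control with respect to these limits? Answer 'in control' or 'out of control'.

Compare each point to [153.2, 176.6]: sample 7 = 179.8 > UCL; sample 8 = 181.5 > UCL; sample 10 = 182.9 > UCL.

out of control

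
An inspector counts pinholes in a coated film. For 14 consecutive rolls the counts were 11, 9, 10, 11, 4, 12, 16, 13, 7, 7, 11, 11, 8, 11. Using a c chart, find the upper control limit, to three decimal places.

19.592

c̄ = (11 + 9 + 10 + 11 + 4 + 12 + 16 + 13 + 7 + 7 + 11 + 11 + 8 + 11) / 14 = 141 / 14 = 10.0714
UCL = c̄ + 3√c̄ = 10.0714 + 3 × √10.0714 = 10.0714 + 3 × 3.1736 = 19.5921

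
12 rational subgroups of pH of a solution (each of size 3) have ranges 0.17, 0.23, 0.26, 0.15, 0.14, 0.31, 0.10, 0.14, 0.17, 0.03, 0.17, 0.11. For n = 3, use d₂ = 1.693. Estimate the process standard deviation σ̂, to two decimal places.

R̄ = (0.17 + 0.23 + 0.26 + 0.15 + 0.14 + 0.31 + 0.10 + 0.14 + 0.17 + 0.03 + 0.17 + 0.11) / 12 = 0.1650
σ̂ = R̄ / d₂ = 0.1650 / 1.693 = 0.0975

0.10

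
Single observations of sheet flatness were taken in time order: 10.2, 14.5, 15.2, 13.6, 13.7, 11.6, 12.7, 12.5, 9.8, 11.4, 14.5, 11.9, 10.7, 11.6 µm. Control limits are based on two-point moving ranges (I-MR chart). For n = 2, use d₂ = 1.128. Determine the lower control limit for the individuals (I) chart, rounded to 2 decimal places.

X̄ = (10.2 + 14.5 + 15.2 + 13.6 + 13.7 + 11.6 + 12.7 + 12.5 + 9.8 + 11.4 + 14.5 + 11.9 + 10.7 + 11.6) / 14 = 12.4214
Moving ranges: 4.3, 0.7, 1.6, 0.1, 2.1, 1.1, 0.2, 2.7, 1.6, 3.1, 2.6, 1.2, 0.9; M̄R̄ = 22.2000 / 13 = 1.7077
LCL = X̄ − 3·M̄R̄/d₂ = 12.4214 − 3 × 1.7077 / 1.128 = 7.8797

7.88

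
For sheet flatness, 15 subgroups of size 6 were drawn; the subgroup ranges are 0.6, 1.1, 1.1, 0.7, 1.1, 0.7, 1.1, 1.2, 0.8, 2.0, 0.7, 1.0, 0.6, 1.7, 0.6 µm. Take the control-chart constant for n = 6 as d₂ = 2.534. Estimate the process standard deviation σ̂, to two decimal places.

0.39

R̄ = (0.6 + 1.1 + 1.1 + 0.7 + 1.1 + 0.7 + 1.1 + 1.2 + 0.8 + 2.0 + 0.7 + 1.0 + 0.6 + 1.7 + 0.6) / 15 = 1.0000
σ̂ = R̄ / d₂ = 1.0000 / 2.534 = 0.3946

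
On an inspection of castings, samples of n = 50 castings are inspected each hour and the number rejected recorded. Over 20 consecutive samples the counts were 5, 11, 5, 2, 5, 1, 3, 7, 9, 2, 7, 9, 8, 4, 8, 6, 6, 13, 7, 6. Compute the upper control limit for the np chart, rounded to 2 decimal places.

p̄ = Σdᵢ / (k·n) = 124 / (20 × 50) = 0.12400
UCL = np̄ + 3·√(np̄(1−p̄)) = 6.2000 + 3 × √(6.2000×0.87600) = 6.2000 + 3 × 2.3305 = 13.1915

13.19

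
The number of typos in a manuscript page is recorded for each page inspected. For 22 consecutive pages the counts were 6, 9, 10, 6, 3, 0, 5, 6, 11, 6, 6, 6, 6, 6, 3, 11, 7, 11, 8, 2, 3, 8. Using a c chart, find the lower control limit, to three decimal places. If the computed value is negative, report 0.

c̄ = (6 + 9 + 10 + 6 + 3 + 0 + 5 + 6 + 11 + 6 + 6 + 6 + 6 + 6 + 3 + 11 + 7 + 11 + 8 + 2 + 3 + 8) / 22 = 139 / 22 = 6.3182
LCL = c̄ − 3√c̄ = 6.3182 − 3 × 2.5136 = -1.2226 → 0 (cannot be negative)

0.000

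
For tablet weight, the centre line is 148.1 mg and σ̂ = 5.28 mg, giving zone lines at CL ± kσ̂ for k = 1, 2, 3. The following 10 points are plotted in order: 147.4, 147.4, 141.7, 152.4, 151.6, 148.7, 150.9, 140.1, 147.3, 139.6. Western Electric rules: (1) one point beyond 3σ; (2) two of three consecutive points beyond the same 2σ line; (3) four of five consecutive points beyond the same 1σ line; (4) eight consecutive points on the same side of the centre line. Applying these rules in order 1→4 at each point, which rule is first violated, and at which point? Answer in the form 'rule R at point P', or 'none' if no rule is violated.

none

Zone of each point (C = within 1σ̂, B = 1σ̂–2σ̂, A = 2σ̂–3σ̂, * = beyond 3σ̂; sign = side of CL): 1:-C, 2:-C, 3:-B, 4:+C, 5:+C, 6:+C, 7:+C, 8:-B, 9:-C, 10:-B
No rule fires across all 10 points.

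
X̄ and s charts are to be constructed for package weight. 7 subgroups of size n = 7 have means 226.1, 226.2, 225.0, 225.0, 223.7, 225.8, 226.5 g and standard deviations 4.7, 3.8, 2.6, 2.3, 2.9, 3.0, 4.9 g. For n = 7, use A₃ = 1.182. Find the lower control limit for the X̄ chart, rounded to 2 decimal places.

X̄̄ = (226.1 + 226.2 + 225.0 + 225.0 + 223.7 + 225.8 + 226.5) / 7 = 225.4714
s̄ = (4.7 + 3.8 + 2.6 + 2.3 + 2.9 + 3.0 + 4.9) / 7 = 3.4571
LCL = X̄̄ − A₃·s̄ = 225.4714 − 1.182 × 3.4571 = 221.3851

221.39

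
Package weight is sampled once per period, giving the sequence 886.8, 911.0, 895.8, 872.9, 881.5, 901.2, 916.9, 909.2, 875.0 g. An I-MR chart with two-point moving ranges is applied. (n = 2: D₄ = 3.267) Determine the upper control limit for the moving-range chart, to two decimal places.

Moving ranges: 24.2, 15.2, 22.9, 8.6, 19.7, 15.7, 7.7, 34.2; M̄R̄ = 148.2000 / 8 = 18.5250
UCL_MR = D₄·M̄R̄ = 3.267 × 18.5250 = 60.5212

60.52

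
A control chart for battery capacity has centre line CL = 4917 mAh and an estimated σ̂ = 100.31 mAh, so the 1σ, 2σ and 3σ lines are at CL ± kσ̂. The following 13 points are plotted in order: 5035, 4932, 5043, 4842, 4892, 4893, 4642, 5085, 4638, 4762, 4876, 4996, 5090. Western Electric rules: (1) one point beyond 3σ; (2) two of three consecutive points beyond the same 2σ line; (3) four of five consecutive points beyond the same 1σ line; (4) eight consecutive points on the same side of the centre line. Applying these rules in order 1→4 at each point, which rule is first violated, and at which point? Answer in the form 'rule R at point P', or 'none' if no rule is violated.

rule 2 at point 9

Zone of each point (C = within 1σ̂, B = 1σ̂–2σ̂, A = 2σ̂–3σ̂, * = beyond 3σ̂; sign = side of CL): 1:+B, 2:+C, 3:+B, 4:-C, 5:-C, 6:-C, 7:-A, 8:+B, 9:-A, 10:-B, 11:-C, 12:+C, 13:+B
Rule 2 (two of three consecutive points beyond the same 2σ limit) is satisfied at point 9.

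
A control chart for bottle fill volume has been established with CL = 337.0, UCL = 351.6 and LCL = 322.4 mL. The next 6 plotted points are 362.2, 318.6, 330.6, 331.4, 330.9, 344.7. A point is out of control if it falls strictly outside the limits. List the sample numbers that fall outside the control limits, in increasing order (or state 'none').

Compare each point to [322.4, 351.6]: sample 1 = 362.2 > UCL; sample 2 = 318.6 < LCL.

1, 2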